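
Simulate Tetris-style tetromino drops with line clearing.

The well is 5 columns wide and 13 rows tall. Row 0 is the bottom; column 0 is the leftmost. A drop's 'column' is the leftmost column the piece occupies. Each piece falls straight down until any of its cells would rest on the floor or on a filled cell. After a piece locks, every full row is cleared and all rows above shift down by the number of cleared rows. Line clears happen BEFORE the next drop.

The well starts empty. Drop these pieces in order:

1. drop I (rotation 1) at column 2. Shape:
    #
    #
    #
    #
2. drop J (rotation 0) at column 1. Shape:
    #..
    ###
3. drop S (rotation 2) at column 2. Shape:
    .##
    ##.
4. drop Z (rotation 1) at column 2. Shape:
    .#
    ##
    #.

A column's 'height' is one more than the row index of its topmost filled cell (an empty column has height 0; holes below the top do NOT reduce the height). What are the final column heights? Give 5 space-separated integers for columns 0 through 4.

Drop 1: I rot1 at col 2 lands with bottom-row=0; cleared 0 line(s) (total 0); column heights now [0 0 4 0 0], max=4
Drop 2: J rot0 at col 1 lands with bottom-row=4; cleared 0 line(s) (total 0); column heights now [0 6 5 5 0], max=6
Drop 3: S rot2 at col 2 lands with bottom-row=5; cleared 0 line(s) (total 0); column heights now [0 6 6 7 7], max=7
Drop 4: Z rot1 at col 2 lands with bottom-row=6; cleared 0 line(s) (total 0); column heights now [0 6 8 9 7], max=9

Answer: 0 6 8 9 7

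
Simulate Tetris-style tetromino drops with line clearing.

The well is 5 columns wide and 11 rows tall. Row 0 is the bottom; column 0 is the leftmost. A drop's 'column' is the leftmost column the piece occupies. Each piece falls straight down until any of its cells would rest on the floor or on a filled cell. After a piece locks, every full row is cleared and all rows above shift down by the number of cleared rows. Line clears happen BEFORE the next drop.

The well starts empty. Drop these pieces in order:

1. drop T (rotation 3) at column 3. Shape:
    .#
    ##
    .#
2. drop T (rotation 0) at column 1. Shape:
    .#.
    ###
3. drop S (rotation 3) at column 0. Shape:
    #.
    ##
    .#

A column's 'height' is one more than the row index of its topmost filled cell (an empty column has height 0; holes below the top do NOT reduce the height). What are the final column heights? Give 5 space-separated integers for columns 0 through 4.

Answer: 6 5 4 3 3

Derivation:
Drop 1: T rot3 at col 3 lands with bottom-row=0; cleared 0 line(s) (total 0); column heights now [0 0 0 2 3], max=3
Drop 2: T rot0 at col 1 lands with bottom-row=2; cleared 0 line(s) (total 0); column heights now [0 3 4 3 3], max=4
Drop 3: S rot3 at col 0 lands with bottom-row=3; cleared 0 line(s) (total 0); column heights now [6 5 4 3 3], max=6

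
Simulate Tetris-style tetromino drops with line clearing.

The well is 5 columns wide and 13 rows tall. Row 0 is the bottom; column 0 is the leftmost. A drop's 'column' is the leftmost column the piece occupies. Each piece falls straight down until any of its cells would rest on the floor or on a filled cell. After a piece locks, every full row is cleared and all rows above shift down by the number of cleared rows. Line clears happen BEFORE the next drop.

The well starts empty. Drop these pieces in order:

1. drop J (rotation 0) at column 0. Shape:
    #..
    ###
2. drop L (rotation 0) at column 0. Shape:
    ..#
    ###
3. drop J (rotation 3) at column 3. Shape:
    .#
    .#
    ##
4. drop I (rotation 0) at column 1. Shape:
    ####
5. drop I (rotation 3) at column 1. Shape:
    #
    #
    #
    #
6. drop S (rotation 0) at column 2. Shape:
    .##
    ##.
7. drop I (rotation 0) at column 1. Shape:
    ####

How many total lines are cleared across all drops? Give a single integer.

Answer: 1

Derivation:
Drop 1: J rot0 at col 0 lands with bottom-row=0; cleared 0 line(s) (total 0); column heights now [2 1 1 0 0], max=2
Drop 2: L rot0 at col 0 lands with bottom-row=2; cleared 0 line(s) (total 0); column heights now [3 3 4 0 0], max=4
Drop 3: J rot3 at col 3 lands with bottom-row=0; cleared 1 line(s) (total 1); column heights now [2 2 3 0 2], max=3
Drop 4: I rot0 at col 1 lands with bottom-row=3; cleared 0 line(s) (total 1); column heights now [2 4 4 4 4], max=4
Drop 5: I rot3 at col 1 lands with bottom-row=4; cleared 0 line(s) (total 1); column heights now [2 8 4 4 4], max=8
Drop 6: S rot0 at col 2 lands with bottom-row=4; cleared 0 line(s) (total 1); column heights now [2 8 5 6 6], max=8
Drop 7: I rot0 at col 1 lands with bottom-row=8; cleared 0 line(s) (total 1); column heights now [2 9 9 9 9], max=9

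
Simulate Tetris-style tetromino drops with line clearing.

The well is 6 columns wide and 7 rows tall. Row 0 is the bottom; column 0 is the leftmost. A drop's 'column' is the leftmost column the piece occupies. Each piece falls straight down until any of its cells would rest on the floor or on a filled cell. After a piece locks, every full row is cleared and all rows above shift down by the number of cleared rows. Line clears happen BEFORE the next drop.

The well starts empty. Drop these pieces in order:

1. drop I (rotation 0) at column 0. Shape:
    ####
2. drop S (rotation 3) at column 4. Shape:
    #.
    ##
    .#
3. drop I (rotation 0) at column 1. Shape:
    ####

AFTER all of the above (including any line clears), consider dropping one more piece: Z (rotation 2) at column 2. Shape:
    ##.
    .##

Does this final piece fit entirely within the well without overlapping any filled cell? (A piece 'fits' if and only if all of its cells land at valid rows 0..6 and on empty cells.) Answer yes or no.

Drop 1: I rot0 at col 0 lands with bottom-row=0; cleared 0 line(s) (total 0); column heights now [1 1 1 1 0 0], max=1
Drop 2: S rot3 at col 4 lands with bottom-row=0; cleared 0 line(s) (total 0); column heights now [1 1 1 1 3 2], max=3
Drop 3: I rot0 at col 1 lands with bottom-row=3; cleared 0 line(s) (total 0); column heights now [1 4 4 4 4 2], max=4
Test piece Z rot2 at col 2 (width 3): heights before test = [1 4 4 4 4 2]; fits = True

Answer: yes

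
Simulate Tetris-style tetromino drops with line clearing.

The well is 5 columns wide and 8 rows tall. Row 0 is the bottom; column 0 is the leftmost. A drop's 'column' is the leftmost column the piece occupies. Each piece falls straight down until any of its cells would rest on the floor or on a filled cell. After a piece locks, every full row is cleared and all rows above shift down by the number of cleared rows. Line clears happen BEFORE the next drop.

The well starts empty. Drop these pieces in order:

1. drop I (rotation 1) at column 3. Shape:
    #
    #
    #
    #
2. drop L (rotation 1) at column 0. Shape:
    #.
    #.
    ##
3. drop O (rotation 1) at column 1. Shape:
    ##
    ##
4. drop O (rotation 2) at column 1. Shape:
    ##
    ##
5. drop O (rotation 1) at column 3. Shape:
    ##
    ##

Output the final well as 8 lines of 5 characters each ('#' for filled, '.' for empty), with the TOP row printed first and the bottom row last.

Drop 1: I rot1 at col 3 lands with bottom-row=0; cleared 0 line(s) (total 0); column heights now [0 0 0 4 0], max=4
Drop 2: L rot1 at col 0 lands with bottom-row=0; cleared 0 line(s) (total 0); column heights now [3 1 0 4 0], max=4
Drop 3: O rot1 at col 1 lands with bottom-row=1; cleared 0 line(s) (total 0); column heights now [3 3 3 4 0], max=4
Drop 4: O rot2 at col 1 lands with bottom-row=3; cleared 0 line(s) (total 0); column heights now [3 5 5 4 0], max=5
Drop 5: O rot1 at col 3 lands with bottom-row=4; cleared 0 line(s) (total 0); column heights now [3 5 5 6 6], max=6

Answer: .....
.....
...##
.####
.###.
####.
####.
##.#.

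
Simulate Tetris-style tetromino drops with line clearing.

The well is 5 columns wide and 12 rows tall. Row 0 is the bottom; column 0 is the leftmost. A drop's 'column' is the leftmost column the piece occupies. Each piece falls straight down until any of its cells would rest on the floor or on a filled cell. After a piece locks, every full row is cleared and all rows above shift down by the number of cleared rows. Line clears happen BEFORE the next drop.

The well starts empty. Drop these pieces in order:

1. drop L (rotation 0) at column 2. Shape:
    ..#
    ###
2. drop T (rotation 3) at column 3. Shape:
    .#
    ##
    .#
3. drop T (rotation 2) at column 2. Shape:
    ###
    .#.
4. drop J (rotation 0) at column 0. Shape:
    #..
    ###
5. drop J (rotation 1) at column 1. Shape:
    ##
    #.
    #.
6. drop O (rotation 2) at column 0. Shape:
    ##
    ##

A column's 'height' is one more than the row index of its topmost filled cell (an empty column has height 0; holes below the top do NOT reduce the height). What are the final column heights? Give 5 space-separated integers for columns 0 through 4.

Drop 1: L rot0 at col 2 lands with bottom-row=0; cleared 0 line(s) (total 0); column heights now [0 0 1 1 2], max=2
Drop 2: T rot3 at col 3 lands with bottom-row=2; cleared 0 line(s) (total 0); column heights now [0 0 1 4 5], max=5
Drop 3: T rot2 at col 2 lands with bottom-row=4; cleared 0 line(s) (total 0); column heights now [0 0 6 6 6], max=6
Drop 4: J rot0 at col 0 lands with bottom-row=6; cleared 0 line(s) (total 0); column heights now [8 7 7 6 6], max=8
Drop 5: J rot1 at col 1 lands with bottom-row=7; cleared 0 line(s) (total 0); column heights now [8 10 10 6 6], max=10
Drop 6: O rot2 at col 0 lands with bottom-row=10; cleared 0 line(s) (total 0); column heights now [12 12 10 6 6], max=12

Answer: 12 12 10 6 6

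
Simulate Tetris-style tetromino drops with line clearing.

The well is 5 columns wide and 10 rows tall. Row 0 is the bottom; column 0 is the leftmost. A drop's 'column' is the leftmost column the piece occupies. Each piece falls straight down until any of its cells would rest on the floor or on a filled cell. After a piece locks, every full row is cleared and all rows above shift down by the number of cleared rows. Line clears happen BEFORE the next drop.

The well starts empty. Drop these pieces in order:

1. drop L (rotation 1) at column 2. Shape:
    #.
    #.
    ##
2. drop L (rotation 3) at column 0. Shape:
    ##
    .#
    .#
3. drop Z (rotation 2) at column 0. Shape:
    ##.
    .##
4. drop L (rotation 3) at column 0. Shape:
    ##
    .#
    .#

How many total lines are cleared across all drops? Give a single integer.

Answer: 0

Derivation:
Drop 1: L rot1 at col 2 lands with bottom-row=0; cleared 0 line(s) (total 0); column heights now [0 0 3 1 0], max=3
Drop 2: L rot3 at col 0 lands with bottom-row=0; cleared 0 line(s) (total 0); column heights now [3 3 3 1 0], max=3
Drop 3: Z rot2 at col 0 lands with bottom-row=3; cleared 0 line(s) (total 0); column heights now [5 5 4 1 0], max=5
Drop 4: L rot3 at col 0 lands with bottom-row=5; cleared 0 line(s) (total 0); column heights now [8 8 4 1 0], max=8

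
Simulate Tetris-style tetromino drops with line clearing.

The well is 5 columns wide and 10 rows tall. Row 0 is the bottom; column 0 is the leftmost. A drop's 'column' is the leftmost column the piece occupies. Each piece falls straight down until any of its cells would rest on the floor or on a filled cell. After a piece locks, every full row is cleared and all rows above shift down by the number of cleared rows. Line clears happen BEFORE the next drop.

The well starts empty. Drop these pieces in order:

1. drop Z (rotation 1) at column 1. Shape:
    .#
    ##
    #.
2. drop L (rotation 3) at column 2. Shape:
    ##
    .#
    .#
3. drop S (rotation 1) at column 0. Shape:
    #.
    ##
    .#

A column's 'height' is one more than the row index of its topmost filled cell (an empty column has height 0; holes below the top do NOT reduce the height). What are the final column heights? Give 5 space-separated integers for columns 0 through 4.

Answer: 5 4 4 4 0

Derivation:
Drop 1: Z rot1 at col 1 lands with bottom-row=0; cleared 0 line(s) (total 0); column heights now [0 2 3 0 0], max=3
Drop 2: L rot3 at col 2 lands with bottom-row=1; cleared 0 line(s) (total 0); column heights now [0 2 4 4 0], max=4
Drop 3: S rot1 at col 0 lands with bottom-row=2; cleared 0 line(s) (total 0); column heights now [5 4 4 4 0], max=5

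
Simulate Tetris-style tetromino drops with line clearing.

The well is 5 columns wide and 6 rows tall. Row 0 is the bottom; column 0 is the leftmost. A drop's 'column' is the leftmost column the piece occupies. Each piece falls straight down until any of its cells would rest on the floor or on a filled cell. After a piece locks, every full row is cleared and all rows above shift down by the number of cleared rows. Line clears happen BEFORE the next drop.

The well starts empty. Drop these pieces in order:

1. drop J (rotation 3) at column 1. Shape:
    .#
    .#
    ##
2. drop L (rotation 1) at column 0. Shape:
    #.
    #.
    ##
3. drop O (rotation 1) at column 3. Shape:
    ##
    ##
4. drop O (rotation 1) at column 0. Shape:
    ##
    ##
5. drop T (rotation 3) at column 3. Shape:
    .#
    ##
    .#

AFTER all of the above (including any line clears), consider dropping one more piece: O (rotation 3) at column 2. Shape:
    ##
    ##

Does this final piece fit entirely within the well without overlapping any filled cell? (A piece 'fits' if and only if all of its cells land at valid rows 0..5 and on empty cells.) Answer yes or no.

Drop 1: J rot3 at col 1 lands with bottom-row=0; cleared 0 line(s) (total 0); column heights now [0 1 3 0 0], max=3
Drop 2: L rot1 at col 0 lands with bottom-row=1; cleared 0 line(s) (total 0); column heights now [4 2 3 0 0], max=4
Drop 3: O rot1 at col 3 lands with bottom-row=0; cleared 1 line(s) (total 1); column heights now [3 1 2 1 1], max=3
Drop 4: O rot1 at col 0 lands with bottom-row=3; cleared 0 line(s) (total 1); column heights now [5 5 2 1 1], max=5
Drop 5: T rot3 at col 3 lands with bottom-row=1; cleared 0 line(s) (total 1); column heights now [5 5 2 3 4], max=5
Test piece O rot3 at col 2 (width 2): heights before test = [5 5 2 3 4]; fits = True

Answer: yes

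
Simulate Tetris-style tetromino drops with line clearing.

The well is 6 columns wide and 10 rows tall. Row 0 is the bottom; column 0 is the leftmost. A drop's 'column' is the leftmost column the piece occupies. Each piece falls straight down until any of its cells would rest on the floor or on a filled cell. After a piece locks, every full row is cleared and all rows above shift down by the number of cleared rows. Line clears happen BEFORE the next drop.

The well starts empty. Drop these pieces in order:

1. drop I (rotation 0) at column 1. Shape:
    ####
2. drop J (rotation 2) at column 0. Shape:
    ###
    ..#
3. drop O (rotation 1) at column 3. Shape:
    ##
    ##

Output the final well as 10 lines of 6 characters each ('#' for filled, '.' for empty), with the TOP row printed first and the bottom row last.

Drop 1: I rot0 at col 1 lands with bottom-row=0; cleared 0 line(s) (total 0); column heights now [0 1 1 1 1 0], max=1
Drop 2: J rot2 at col 0 lands with bottom-row=1; cleared 0 line(s) (total 0); column heights now [3 3 3 1 1 0], max=3
Drop 3: O rot1 at col 3 lands with bottom-row=1; cleared 0 line(s) (total 0); column heights now [3 3 3 3 3 0], max=3

Answer: ......
......
......
......
......
......
......
#####.
..###.
.####.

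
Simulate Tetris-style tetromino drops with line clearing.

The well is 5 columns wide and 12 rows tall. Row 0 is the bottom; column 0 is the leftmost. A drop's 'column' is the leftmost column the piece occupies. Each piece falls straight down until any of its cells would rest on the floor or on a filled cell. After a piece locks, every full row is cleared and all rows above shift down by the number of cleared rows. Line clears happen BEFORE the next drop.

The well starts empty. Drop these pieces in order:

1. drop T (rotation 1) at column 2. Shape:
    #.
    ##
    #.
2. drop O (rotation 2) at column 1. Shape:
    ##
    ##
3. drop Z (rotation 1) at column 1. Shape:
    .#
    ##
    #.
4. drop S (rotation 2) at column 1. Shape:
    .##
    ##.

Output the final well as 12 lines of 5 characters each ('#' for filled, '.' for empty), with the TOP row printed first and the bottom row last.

Answer: .....
.....
..##.
.##..
..#..
.##..
.#...
.##..
.##..
..#..
..##.
..#..

Derivation:
Drop 1: T rot1 at col 2 lands with bottom-row=0; cleared 0 line(s) (total 0); column heights now [0 0 3 2 0], max=3
Drop 2: O rot2 at col 1 lands with bottom-row=3; cleared 0 line(s) (total 0); column heights now [0 5 5 2 0], max=5
Drop 3: Z rot1 at col 1 lands with bottom-row=5; cleared 0 line(s) (total 0); column heights now [0 7 8 2 0], max=8
Drop 4: S rot2 at col 1 lands with bottom-row=8; cleared 0 line(s) (total 0); column heights now [0 9 10 10 0], max=10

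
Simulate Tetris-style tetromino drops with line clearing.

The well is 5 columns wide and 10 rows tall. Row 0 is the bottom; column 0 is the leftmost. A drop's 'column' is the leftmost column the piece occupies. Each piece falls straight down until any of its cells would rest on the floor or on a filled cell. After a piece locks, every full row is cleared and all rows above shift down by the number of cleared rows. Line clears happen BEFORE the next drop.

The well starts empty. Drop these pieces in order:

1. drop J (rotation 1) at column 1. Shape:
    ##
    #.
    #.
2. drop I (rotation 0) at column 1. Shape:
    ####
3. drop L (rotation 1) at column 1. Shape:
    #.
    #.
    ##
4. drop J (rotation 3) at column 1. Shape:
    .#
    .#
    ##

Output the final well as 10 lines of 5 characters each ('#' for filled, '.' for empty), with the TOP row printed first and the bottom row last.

Answer: ..#..
..#..
.##..
.#...
.#...
.##..
.####
.##..
.#...
.#...

Derivation:
Drop 1: J rot1 at col 1 lands with bottom-row=0; cleared 0 line(s) (total 0); column heights now [0 3 3 0 0], max=3
Drop 2: I rot0 at col 1 lands with bottom-row=3; cleared 0 line(s) (total 0); column heights now [0 4 4 4 4], max=4
Drop 3: L rot1 at col 1 lands with bottom-row=4; cleared 0 line(s) (total 0); column heights now [0 7 5 4 4], max=7
Drop 4: J rot3 at col 1 lands with bottom-row=7; cleared 0 line(s) (total 0); column heights now [0 8 10 4 4], max=10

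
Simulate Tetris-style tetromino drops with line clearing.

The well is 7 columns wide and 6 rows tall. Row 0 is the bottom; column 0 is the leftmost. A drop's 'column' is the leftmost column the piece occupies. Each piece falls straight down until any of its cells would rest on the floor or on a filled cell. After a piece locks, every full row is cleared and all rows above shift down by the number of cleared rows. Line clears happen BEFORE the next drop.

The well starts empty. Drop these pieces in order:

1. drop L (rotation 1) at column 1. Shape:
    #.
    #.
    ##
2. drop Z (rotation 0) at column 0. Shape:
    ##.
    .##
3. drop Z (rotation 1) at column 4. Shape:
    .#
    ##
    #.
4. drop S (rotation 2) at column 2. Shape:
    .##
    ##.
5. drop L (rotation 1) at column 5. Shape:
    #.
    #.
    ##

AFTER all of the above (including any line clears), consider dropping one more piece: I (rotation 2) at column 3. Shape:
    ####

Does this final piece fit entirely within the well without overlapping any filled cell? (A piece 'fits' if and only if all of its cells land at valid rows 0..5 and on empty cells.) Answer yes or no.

Answer: no

Derivation:
Drop 1: L rot1 at col 1 lands with bottom-row=0; cleared 0 line(s) (total 0); column heights now [0 3 1 0 0 0 0], max=3
Drop 2: Z rot0 at col 0 lands with bottom-row=3; cleared 0 line(s) (total 0); column heights now [5 5 4 0 0 0 0], max=5
Drop 3: Z rot1 at col 4 lands with bottom-row=0; cleared 0 line(s) (total 0); column heights now [5 5 4 0 2 3 0], max=5
Drop 4: S rot2 at col 2 lands with bottom-row=4; cleared 0 line(s) (total 0); column heights now [5 5 5 6 6 3 0], max=6
Drop 5: L rot1 at col 5 lands with bottom-row=3; cleared 0 line(s) (total 0); column heights now [5 5 5 6 6 6 4], max=6
Test piece I rot2 at col 3 (width 4): heights before test = [5 5 5 6 6 6 4]; fits = False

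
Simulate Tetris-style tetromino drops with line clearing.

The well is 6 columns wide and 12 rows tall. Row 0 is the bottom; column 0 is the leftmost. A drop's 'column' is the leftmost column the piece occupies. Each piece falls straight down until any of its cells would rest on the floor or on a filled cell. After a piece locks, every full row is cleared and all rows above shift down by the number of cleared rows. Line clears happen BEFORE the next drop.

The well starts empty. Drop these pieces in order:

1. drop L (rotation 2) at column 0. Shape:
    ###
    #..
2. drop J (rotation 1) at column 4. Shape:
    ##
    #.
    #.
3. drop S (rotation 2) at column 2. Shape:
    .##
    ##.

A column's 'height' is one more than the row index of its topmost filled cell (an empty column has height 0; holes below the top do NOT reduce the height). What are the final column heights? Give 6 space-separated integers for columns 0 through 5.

Answer: 2 2 3 4 4 3

Derivation:
Drop 1: L rot2 at col 0 lands with bottom-row=0; cleared 0 line(s) (total 0); column heights now [2 2 2 0 0 0], max=2
Drop 2: J rot1 at col 4 lands with bottom-row=0; cleared 0 line(s) (total 0); column heights now [2 2 2 0 3 3], max=3
Drop 3: S rot2 at col 2 lands with bottom-row=2; cleared 0 line(s) (total 0); column heights now [2 2 3 4 4 3], max=4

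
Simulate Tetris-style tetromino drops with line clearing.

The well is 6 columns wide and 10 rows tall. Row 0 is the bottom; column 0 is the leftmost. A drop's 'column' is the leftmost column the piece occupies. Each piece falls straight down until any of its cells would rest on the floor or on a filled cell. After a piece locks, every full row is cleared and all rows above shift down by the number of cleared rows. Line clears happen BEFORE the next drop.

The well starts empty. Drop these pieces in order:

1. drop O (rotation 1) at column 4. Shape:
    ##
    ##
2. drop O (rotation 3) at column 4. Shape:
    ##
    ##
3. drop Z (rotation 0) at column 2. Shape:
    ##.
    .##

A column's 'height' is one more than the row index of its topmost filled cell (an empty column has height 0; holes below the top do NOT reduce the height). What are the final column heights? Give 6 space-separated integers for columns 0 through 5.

Drop 1: O rot1 at col 4 lands with bottom-row=0; cleared 0 line(s) (total 0); column heights now [0 0 0 0 2 2], max=2
Drop 2: O rot3 at col 4 lands with bottom-row=2; cleared 0 line(s) (total 0); column heights now [0 0 0 0 4 4], max=4
Drop 3: Z rot0 at col 2 lands with bottom-row=4; cleared 0 line(s) (total 0); column heights now [0 0 6 6 5 4], max=6

Answer: 0 0 6 6 5 4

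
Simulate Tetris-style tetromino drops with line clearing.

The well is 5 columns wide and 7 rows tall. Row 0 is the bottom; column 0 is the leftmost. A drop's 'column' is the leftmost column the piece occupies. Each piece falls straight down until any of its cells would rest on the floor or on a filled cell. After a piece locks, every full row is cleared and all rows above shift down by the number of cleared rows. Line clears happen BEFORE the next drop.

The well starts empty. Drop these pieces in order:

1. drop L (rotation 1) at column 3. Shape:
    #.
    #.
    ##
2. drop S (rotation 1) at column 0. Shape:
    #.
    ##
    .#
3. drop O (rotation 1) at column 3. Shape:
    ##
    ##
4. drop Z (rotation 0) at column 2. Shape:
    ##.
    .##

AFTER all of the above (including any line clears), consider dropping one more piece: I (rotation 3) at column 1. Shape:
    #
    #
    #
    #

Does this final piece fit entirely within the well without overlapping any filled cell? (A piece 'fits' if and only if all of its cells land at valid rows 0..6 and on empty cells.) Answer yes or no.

Drop 1: L rot1 at col 3 lands with bottom-row=0; cleared 0 line(s) (total 0); column heights now [0 0 0 3 1], max=3
Drop 2: S rot1 at col 0 lands with bottom-row=0; cleared 0 line(s) (total 0); column heights now [3 2 0 3 1], max=3
Drop 3: O rot1 at col 3 lands with bottom-row=3; cleared 0 line(s) (total 0); column heights now [3 2 0 5 5], max=5
Drop 4: Z rot0 at col 2 lands with bottom-row=5; cleared 0 line(s) (total 0); column heights now [3 2 7 7 6], max=7
Test piece I rot3 at col 1 (width 1): heights before test = [3 2 7 7 6]; fits = True

Answer: yes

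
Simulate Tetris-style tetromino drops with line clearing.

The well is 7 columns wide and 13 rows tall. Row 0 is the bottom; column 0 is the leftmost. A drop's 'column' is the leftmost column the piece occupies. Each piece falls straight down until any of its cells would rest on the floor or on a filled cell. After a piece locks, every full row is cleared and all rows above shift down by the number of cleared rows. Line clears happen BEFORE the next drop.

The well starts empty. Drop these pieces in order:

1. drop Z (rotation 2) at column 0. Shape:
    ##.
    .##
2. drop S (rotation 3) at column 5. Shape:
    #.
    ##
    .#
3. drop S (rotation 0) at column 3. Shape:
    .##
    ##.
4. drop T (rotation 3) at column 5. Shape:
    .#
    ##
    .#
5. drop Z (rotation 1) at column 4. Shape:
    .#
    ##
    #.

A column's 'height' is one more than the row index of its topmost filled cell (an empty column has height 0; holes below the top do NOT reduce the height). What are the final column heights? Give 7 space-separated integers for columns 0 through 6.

Answer: 2 2 1 3 6 7 6

Derivation:
Drop 1: Z rot2 at col 0 lands with bottom-row=0; cleared 0 line(s) (total 0); column heights now [2 2 1 0 0 0 0], max=2
Drop 2: S rot3 at col 5 lands with bottom-row=0; cleared 0 line(s) (total 0); column heights now [2 2 1 0 0 3 2], max=3
Drop 3: S rot0 at col 3 lands with bottom-row=2; cleared 0 line(s) (total 0); column heights now [2 2 1 3 4 4 2], max=4
Drop 4: T rot3 at col 5 lands with bottom-row=3; cleared 0 line(s) (total 0); column heights now [2 2 1 3 4 5 6], max=6
Drop 5: Z rot1 at col 4 lands with bottom-row=4; cleared 0 line(s) (total 0); column heights now [2 2 1 3 6 7 6], max=7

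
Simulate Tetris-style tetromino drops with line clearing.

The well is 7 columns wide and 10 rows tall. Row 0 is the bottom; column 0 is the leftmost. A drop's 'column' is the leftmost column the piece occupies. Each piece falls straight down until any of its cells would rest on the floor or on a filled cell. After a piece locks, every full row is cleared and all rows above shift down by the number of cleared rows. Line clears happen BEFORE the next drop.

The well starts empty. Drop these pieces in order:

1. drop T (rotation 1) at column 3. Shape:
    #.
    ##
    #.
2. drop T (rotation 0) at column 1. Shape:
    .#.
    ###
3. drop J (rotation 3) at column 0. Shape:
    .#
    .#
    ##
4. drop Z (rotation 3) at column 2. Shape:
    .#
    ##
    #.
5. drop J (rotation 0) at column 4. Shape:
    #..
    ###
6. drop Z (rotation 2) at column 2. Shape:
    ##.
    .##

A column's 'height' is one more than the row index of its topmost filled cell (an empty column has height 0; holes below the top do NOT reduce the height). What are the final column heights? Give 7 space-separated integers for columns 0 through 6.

Answer: 5 7 10 10 9 3 3

Derivation:
Drop 1: T rot1 at col 3 lands with bottom-row=0; cleared 0 line(s) (total 0); column heights now [0 0 0 3 2 0 0], max=3
Drop 2: T rot0 at col 1 lands with bottom-row=3; cleared 0 line(s) (total 0); column heights now [0 4 5 4 2 0 0], max=5
Drop 3: J rot3 at col 0 lands with bottom-row=4; cleared 0 line(s) (total 0); column heights now [5 7 5 4 2 0 0], max=7
Drop 4: Z rot3 at col 2 lands with bottom-row=5; cleared 0 line(s) (total 0); column heights now [5 7 7 8 2 0 0], max=8
Drop 5: J rot0 at col 4 lands with bottom-row=2; cleared 0 line(s) (total 0); column heights now [5 7 7 8 4 3 3], max=8
Drop 6: Z rot2 at col 2 lands with bottom-row=8; cleared 0 line(s) (total 0); column heights now [5 7 10 10 9 3 3], max=10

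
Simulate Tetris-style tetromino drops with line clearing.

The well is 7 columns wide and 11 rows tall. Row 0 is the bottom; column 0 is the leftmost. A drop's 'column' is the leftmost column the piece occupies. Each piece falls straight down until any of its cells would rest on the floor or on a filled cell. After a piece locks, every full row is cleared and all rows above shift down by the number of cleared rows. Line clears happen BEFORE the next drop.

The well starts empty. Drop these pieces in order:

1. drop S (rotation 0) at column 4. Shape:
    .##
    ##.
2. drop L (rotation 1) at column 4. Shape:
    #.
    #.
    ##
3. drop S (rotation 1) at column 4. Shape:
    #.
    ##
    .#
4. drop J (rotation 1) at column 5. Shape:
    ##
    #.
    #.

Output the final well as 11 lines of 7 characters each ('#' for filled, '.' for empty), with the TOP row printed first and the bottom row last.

Answer: .......
.......
.....##
.....#.
....##.
....##.
....##.
....#..
....##.
.....##
....##.

Derivation:
Drop 1: S rot0 at col 4 lands with bottom-row=0; cleared 0 line(s) (total 0); column heights now [0 0 0 0 1 2 2], max=2
Drop 2: L rot1 at col 4 lands with bottom-row=2; cleared 0 line(s) (total 0); column heights now [0 0 0 0 5 3 2], max=5
Drop 3: S rot1 at col 4 lands with bottom-row=4; cleared 0 line(s) (total 0); column heights now [0 0 0 0 7 6 2], max=7
Drop 4: J rot1 at col 5 lands with bottom-row=6; cleared 0 line(s) (total 0); column heights now [0 0 0 0 7 9 9], max=9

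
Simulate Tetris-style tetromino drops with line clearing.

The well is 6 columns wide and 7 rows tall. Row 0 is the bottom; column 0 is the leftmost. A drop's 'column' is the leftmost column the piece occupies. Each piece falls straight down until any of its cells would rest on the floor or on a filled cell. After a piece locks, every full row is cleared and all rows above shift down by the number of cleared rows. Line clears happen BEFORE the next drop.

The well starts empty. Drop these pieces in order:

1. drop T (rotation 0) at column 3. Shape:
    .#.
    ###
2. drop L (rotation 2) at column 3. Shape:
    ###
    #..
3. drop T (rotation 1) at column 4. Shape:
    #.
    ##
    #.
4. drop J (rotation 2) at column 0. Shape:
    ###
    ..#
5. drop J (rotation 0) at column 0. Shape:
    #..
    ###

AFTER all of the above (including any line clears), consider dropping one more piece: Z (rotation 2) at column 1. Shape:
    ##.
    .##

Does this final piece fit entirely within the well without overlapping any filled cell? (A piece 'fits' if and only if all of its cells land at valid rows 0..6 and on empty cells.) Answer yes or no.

Answer: yes

Derivation:
Drop 1: T rot0 at col 3 lands with bottom-row=0; cleared 0 line(s) (total 0); column heights now [0 0 0 1 2 1], max=2
Drop 2: L rot2 at col 3 lands with bottom-row=1; cleared 0 line(s) (total 0); column heights now [0 0 0 3 3 3], max=3
Drop 3: T rot1 at col 4 lands with bottom-row=3; cleared 0 line(s) (total 0); column heights now [0 0 0 3 6 5], max=6
Drop 4: J rot2 at col 0 lands with bottom-row=0; cleared 0 line(s) (total 0); column heights now [2 2 2 3 6 5], max=6
Drop 5: J rot0 at col 0 lands with bottom-row=2; cleared 1 line(s) (total 1); column heights now [3 2 2 2 5 4], max=5
Test piece Z rot2 at col 1 (width 3): heights before test = [3 2 2 2 5 4]; fits = True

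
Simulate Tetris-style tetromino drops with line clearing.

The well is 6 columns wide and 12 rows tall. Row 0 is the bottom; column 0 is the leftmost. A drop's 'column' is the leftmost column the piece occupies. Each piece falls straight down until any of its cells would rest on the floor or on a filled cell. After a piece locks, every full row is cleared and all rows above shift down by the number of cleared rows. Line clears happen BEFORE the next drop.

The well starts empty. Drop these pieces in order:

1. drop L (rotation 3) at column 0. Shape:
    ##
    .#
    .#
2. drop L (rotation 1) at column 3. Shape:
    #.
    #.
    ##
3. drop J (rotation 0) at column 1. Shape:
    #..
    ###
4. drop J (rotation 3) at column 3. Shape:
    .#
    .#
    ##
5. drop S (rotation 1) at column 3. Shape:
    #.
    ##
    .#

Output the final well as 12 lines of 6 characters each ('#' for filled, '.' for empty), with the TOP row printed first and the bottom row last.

Answer: ......
......
...#..
...##.
....#.
....#.
....#.
.#.##.
.###..
##.#..
.#.#..
.#.##.

Derivation:
Drop 1: L rot3 at col 0 lands with bottom-row=0; cleared 0 line(s) (total 0); column heights now [3 3 0 0 0 0], max=3
Drop 2: L rot1 at col 3 lands with bottom-row=0; cleared 0 line(s) (total 0); column heights now [3 3 0 3 1 0], max=3
Drop 3: J rot0 at col 1 lands with bottom-row=3; cleared 0 line(s) (total 0); column heights now [3 5 4 4 1 0], max=5
Drop 4: J rot3 at col 3 lands with bottom-row=4; cleared 0 line(s) (total 0); column heights now [3 5 4 5 7 0], max=7
Drop 5: S rot1 at col 3 lands with bottom-row=7; cleared 0 line(s) (total 0); column heights now [3 5 4 10 9 0], max=10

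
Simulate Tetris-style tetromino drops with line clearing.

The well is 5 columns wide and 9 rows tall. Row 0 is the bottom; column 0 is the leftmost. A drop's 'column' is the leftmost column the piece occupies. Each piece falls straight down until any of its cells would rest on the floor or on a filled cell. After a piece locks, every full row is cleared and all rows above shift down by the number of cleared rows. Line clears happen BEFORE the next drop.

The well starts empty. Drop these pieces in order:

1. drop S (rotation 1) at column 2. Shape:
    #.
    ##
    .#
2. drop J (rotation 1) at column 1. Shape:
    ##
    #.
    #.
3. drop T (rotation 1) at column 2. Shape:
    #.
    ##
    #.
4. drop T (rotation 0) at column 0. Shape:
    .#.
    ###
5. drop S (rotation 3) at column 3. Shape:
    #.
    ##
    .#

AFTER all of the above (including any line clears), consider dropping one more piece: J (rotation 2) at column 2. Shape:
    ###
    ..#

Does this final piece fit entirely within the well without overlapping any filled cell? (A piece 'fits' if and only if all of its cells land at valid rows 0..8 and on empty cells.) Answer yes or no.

Answer: yes

Derivation:
Drop 1: S rot1 at col 2 lands with bottom-row=0; cleared 0 line(s) (total 0); column heights now [0 0 3 2 0], max=3
Drop 2: J rot1 at col 1 lands with bottom-row=1; cleared 0 line(s) (total 0); column heights now [0 4 4 2 0], max=4
Drop 3: T rot1 at col 2 lands with bottom-row=4; cleared 0 line(s) (total 0); column heights now [0 4 7 6 0], max=7
Drop 4: T rot0 at col 0 lands with bottom-row=7; cleared 0 line(s) (total 0); column heights now [8 9 8 6 0], max=9
Drop 5: S rot3 at col 3 lands with bottom-row=5; cleared 0 line(s) (total 0); column heights now [8 9 8 8 7], max=9
Test piece J rot2 at col 2 (width 3): heights before test = [8 9 8 8 7]; fits = True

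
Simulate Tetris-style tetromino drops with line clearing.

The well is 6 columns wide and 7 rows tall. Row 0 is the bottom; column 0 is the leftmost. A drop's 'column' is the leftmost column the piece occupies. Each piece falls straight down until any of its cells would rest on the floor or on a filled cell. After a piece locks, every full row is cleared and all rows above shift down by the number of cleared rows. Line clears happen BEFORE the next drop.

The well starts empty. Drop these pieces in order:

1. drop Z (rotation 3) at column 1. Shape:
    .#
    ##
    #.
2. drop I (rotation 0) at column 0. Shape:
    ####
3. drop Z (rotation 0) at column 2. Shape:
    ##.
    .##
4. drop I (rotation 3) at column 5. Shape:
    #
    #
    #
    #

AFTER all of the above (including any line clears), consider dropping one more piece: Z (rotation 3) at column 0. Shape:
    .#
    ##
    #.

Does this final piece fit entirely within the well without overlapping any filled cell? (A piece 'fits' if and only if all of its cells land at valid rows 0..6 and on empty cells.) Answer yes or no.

Drop 1: Z rot3 at col 1 lands with bottom-row=0; cleared 0 line(s) (total 0); column heights now [0 2 3 0 0 0], max=3
Drop 2: I rot0 at col 0 lands with bottom-row=3; cleared 0 line(s) (total 0); column heights now [4 4 4 4 0 0], max=4
Drop 3: Z rot0 at col 2 lands with bottom-row=4; cleared 0 line(s) (total 0); column heights now [4 4 6 6 5 0], max=6
Drop 4: I rot3 at col 5 lands with bottom-row=0; cleared 0 line(s) (total 0); column heights now [4 4 6 6 5 4], max=6
Test piece Z rot3 at col 0 (width 2): heights before test = [4 4 6 6 5 4]; fits = True

Answer: yes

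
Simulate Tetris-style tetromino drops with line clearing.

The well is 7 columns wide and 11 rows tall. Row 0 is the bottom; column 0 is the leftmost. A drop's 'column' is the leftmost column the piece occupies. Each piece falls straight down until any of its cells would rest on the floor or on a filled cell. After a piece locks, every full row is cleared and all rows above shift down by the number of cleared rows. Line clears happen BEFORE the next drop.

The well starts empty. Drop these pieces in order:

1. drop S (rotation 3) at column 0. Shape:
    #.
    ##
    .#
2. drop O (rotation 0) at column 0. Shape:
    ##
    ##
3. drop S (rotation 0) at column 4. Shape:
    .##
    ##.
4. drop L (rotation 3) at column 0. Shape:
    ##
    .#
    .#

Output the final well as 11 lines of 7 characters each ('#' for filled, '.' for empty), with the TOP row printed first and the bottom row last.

Drop 1: S rot3 at col 0 lands with bottom-row=0; cleared 0 line(s) (total 0); column heights now [3 2 0 0 0 0 0], max=3
Drop 2: O rot0 at col 0 lands with bottom-row=3; cleared 0 line(s) (total 0); column heights now [5 5 0 0 0 0 0], max=5
Drop 3: S rot0 at col 4 lands with bottom-row=0; cleared 0 line(s) (total 0); column heights now [5 5 0 0 1 2 2], max=5
Drop 4: L rot3 at col 0 lands with bottom-row=5; cleared 0 line(s) (total 0); column heights now [8 8 0 0 1 2 2], max=8

Answer: .......
.......
.......
##.....
.#.....
.#.....
##.....
##.....
#......
##...##
.#..##.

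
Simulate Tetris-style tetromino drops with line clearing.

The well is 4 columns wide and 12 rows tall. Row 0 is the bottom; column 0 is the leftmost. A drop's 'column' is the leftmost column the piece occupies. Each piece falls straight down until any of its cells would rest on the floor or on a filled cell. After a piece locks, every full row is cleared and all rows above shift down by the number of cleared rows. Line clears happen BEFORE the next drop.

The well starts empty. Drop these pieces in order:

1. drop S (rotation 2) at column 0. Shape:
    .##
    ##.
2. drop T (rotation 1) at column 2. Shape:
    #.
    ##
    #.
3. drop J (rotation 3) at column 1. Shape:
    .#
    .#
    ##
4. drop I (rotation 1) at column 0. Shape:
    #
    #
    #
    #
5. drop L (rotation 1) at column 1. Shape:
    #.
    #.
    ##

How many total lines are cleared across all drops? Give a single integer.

Drop 1: S rot2 at col 0 lands with bottom-row=0; cleared 0 line(s) (total 0); column heights now [1 2 2 0], max=2
Drop 2: T rot1 at col 2 lands with bottom-row=2; cleared 0 line(s) (total 0); column heights now [1 2 5 4], max=5
Drop 3: J rot3 at col 1 lands with bottom-row=5; cleared 0 line(s) (total 0); column heights now [1 6 8 4], max=8
Drop 4: I rot1 at col 0 lands with bottom-row=1; cleared 0 line(s) (total 0); column heights now [5 6 8 4], max=8
Drop 5: L rot1 at col 1 lands with bottom-row=8; cleared 0 line(s) (total 0); column heights now [5 11 9 4], max=11

Answer: 0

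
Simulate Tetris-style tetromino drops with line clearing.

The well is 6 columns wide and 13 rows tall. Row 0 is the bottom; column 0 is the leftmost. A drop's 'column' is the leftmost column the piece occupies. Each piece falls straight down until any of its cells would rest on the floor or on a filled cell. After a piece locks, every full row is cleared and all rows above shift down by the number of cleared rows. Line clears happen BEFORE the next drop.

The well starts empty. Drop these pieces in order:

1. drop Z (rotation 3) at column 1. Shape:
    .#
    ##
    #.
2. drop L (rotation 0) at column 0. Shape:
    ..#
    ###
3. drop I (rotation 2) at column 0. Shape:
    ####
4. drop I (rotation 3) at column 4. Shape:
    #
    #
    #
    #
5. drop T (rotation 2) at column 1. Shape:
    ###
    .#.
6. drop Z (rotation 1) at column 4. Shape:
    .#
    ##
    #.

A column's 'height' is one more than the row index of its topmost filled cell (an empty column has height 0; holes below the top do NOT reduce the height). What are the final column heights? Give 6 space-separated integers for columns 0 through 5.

Answer: 4 7 7 7 5 6

Derivation:
Drop 1: Z rot3 at col 1 lands with bottom-row=0; cleared 0 line(s) (total 0); column heights now [0 2 3 0 0 0], max=3
Drop 2: L rot0 at col 0 lands with bottom-row=3; cleared 0 line(s) (total 0); column heights now [4 4 5 0 0 0], max=5
Drop 3: I rot2 at col 0 lands with bottom-row=5; cleared 0 line(s) (total 0); column heights now [6 6 6 6 0 0], max=6
Drop 4: I rot3 at col 4 lands with bottom-row=0; cleared 0 line(s) (total 0); column heights now [6 6 6 6 4 0], max=6
Drop 5: T rot2 at col 1 lands with bottom-row=6; cleared 0 line(s) (total 0); column heights now [6 8 8 8 4 0], max=8
Drop 6: Z rot1 at col 4 lands with bottom-row=4; cleared 1 line(s) (total 1); column heights now [4 7 7 7 5 6], max=7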